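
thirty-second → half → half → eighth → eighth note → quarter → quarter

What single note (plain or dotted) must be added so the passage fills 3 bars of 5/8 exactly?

dotted sixteenth note

3 bars of 5/8 = 60 thirty-second notes.
Working in thirty-second notes: thirty-second = 1; half = 16; half = 16; eighth = 4; eighth note = 4; quarter = 8; quarter = 8.
Sum: 1 + 16 + 16 + 4 + 4 + 8 + 8 = 57.
Remaining: 60 − 57 = 3 thirty-second notes, which is a dotted sixteenth note.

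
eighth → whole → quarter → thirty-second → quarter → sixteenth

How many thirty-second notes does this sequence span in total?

Express everything in thirty-second notes: eighth = 4; whole = 32; quarter = 8; thirty-second = 1; quarter = 8; sixteenth = 2.
Altogether 4 + 32 + 8 + 1 + 8 + 2 = 55 thirty-second notes.

55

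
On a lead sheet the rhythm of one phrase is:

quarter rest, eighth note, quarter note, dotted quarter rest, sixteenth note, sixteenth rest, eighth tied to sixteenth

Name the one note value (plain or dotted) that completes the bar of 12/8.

The bar of 12/8 = 24 sixteenth notes.
Convert each value to sixteenth notes: quarter rest = 4; eighth note = 2; quarter note = 4; dotted quarter rest = 6; sixteenth note = 1; sixteenth rest = 1; eighth tied to sixteenth (eighth + sixteenth) = 3.
Altogether 4 + 2 + 4 + 6 + 1 + 1 + 3 = 21.
Remaining: 24 − 21 = 3 sixteenth notes, which is a dotted eighth note.

dotted eighth note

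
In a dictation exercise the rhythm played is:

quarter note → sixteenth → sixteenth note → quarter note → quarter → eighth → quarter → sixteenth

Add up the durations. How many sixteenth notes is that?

21

Each duration in sixteenth notes: quarter note = 4; sixteenth = 1; sixteenth note = 1; quarter note = 4; quarter = 4; eighth = 2; quarter = 4; sixteenth = 1.
Altogether 4 + 1 + 1 + 4 + 4 + 2 + 4 + 1 = 21 sixteenth notes.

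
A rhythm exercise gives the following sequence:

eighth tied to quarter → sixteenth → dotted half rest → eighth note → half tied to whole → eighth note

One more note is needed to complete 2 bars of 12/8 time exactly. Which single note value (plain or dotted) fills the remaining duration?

2 bars of 12/8 = 48 sixteenth notes.
Each duration in sixteenth notes: eighth tied to quarter (eighth + quarter) = 6; sixteenth = 1; dotted half rest = 12; eighth note = 2; half tied to whole (half + whole) = 24; eighth note = 2.
Altogether 6 + 1 + 12 + 2 + 24 + 2 = 47.
Remaining: 48 − 47 = 1 sixteenth note, which is a sixteenth note.

sixteenth note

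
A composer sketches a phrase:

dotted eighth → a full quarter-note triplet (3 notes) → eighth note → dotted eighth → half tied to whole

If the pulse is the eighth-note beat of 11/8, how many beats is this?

20

One eighth-note beat = 2 sixteenth notes.
Express everything in sixteenth notes: dotted eighth = 3; a full quarter-note triplet (3 notes) (three triplet quarters span one half) = 8; eighth note = 2; dotted eighth = 3; half tied to whole (half + whole) = 24.
Altogether 3 + 8 + 2 + 3 + 24 = 40.
40 ÷ 2 = 20 beats.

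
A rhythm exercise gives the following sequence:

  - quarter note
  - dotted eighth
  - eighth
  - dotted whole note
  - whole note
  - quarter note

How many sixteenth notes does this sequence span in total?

Convert each value to sixteenth notes: quarter note = 4; dotted eighth = 3; eighth = 2; dotted whole note = 24; whole note = 16; quarter note = 4.
Total: 4 + 3 + 2 + 24 + 16 + 4 = 53 sixteenth notes.

53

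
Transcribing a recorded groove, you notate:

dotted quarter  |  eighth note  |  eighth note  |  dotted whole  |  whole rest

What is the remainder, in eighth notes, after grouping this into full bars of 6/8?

One bar of 6/8 = 6 eighth notes.
In eighth notes: dotted quarter = 3; eighth note = 1; eighth note = 1; dotted whole = 12; whole rest = 8.
Altogether 3 + 1 + 1 + 12 + 8 = 25.
25 ÷ 6 = 4 complete bars with 1 eighth note remaining.

1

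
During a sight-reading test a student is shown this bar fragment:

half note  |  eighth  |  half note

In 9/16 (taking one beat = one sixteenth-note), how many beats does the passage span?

One sixteenth-note beat = 2 thirty-second notes.
Working in thirty-second notes: half note = 16; eighth = 4; half note = 16.
Altogether 16 + 4 + 16 = 36.
36 ÷ 2 = 18 beats.

18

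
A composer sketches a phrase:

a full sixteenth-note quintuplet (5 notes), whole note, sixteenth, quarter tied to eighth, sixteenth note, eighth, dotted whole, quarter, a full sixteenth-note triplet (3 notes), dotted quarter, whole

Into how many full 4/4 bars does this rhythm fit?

One bar of 4/4 = 16 sixteenth notes.
Convert each value to sixteenth notes: a full sixteenth-note quintuplet (5 notes) (five quintuplet sixteenths span one quarter) = 4; whole note = 16; sixteenth = 1; quarter tied to eighth (quarter + eighth) = 6; sixteenth note = 1; eighth = 2; dotted whole = 24; quarter = 4; a full sixteenth-note triplet (3 notes) (three triplet sixteenths span one eighth) = 2; dotted quarter = 6; whole = 16.
Adding: 4 + 16 + 1 + 6 + 1 + 2 + 24 + 4 + 2 + 6 + 16 = 82.
82 ÷ 16 = 5 complete bars with 2 left over.

5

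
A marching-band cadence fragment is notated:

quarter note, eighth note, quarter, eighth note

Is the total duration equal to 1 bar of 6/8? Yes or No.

Yes

One bar of 6/8 = 6 eighth notes.
In eighth notes: quarter note = 2; eighth note = 1; quarter = 2; eighth note = 1.
Altogether 2 + 1 + 2 + 1 = 6.
6 equals 6, so the answer is Yes.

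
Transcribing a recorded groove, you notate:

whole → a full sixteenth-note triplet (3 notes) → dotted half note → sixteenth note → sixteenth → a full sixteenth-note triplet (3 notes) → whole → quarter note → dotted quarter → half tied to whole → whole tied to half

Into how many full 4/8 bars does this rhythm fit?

One bar of 4/8 = 8 sixteenth notes.
Working in sixteenth notes: whole = 16; a full sixteenth-note triplet (3 notes) (three triplet sixteenths span one eighth) = 2; dotted half note = 12; sixteenth note = 1; sixteenth = 1; a full sixteenth-note triplet (3 notes) (three triplet sixteenths span one eighth) = 2; whole = 16; quarter note = 4; dotted quarter = 6; half tied to whole (half + whole) = 24; whole tied to half (whole + half) = 24.
Sum: 16 + 2 + 12 + 1 + 1 + 2 + 16 + 4 + 6 + 24 + 24 = 108.
108 ÷ 8 = 13 complete bars with 4 left over.

13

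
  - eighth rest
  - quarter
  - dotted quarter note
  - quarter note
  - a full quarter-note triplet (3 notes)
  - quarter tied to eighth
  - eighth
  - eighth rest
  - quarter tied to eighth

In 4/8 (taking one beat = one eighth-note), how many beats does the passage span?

One eighth-note beat = 2 sixteenth notes.
Express everything in sixteenth notes: eighth rest = 2; quarter = 4; dotted quarter note = 6; quarter note = 4; a full quarter-note triplet (3 notes) (three triplet quarters span one half) = 8; quarter tied to eighth (quarter + eighth) = 6; eighth = 2; eighth rest = 2; quarter tied to eighth (quarter + eighth) = 6.
Total: 2 + 4 + 6 + 4 + 8 + 6 + 2 + 2 + 6 = 40.
40 ÷ 2 = 20 beats.

20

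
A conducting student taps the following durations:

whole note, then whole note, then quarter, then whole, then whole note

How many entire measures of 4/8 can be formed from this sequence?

One bar of 4/8 = 2 quarter notes.
Convert each value to quarter notes: whole note = 4; whole note = 4; quarter = 1; whole = 4; whole note = 4.
Adding: 4 + 4 + 1 + 4 + 4 = 17.
17 ÷ 2 = 8 complete bars with 1 left over.

8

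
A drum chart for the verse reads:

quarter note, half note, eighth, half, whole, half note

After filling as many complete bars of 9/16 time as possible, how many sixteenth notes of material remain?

1

One bar of 9/16 = 9 sixteenth notes.
Express everything in sixteenth notes: quarter note = 4; half note = 8; eighth = 2; half = 8; whole = 16; half note = 8.
Sum: 4 + 8 + 2 + 8 + 16 + 8 = 46.
46 ÷ 9 = 5 complete bars with 1 sixteenth note remaining.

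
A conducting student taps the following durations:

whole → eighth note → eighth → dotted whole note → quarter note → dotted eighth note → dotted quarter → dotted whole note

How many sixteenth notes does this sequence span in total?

81

Convert each value to sixteenth notes: whole = 16; eighth note = 2; eighth = 2; dotted whole note = 24; quarter note = 4; dotted eighth note = 3; dotted quarter = 6; dotted whole note = 24.
Altogether 16 + 2 + 2 + 24 + 4 + 3 + 6 + 24 = 81 sixteenth notes.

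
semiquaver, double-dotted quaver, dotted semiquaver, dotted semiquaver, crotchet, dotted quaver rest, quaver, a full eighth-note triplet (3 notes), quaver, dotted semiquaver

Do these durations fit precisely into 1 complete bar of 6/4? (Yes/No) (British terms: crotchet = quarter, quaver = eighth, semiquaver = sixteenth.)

Yes

One bar of 6/4 = 48 thirty-second notes.
Each duration in thirty-second notes: semiquaver = 2; double-dotted quaver = 7; dotted semiquaver = 3; dotted semiquaver = 3; crotchet = 8; dotted quaver rest = 6; quaver = 4; a full eighth-note triplet (3 notes) (three triplet eighths span one quarter) = 8; quaver = 4; dotted semiquaver = 3.
Altogether 2 + 7 + 3 + 3 + 8 + 6 + 4 + 8 + 4 + 3 = 48.
48 equals 48, so the answer is Yes.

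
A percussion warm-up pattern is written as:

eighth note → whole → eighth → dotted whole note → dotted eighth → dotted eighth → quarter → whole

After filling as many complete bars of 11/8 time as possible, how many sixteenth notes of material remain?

4

One bar of 11/8 = 22 sixteenth notes.
In sixteenth notes: eighth note = 2; whole = 16; eighth = 2; dotted whole note = 24; dotted eighth = 3; dotted eighth = 3; quarter = 4; whole = 16.
Adding: 2 + 16 + 2 + 24 + 3 + 3 + 4 + 16 = 70.
70 ÷ 22 = 3 complete bars with 4 sixteenth notes remaining.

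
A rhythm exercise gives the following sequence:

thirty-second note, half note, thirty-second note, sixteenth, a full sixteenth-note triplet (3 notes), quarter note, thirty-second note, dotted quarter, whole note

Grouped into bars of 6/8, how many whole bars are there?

One bar of 6/8 = 24 thirty-second notes.
Convert each value to thirty-second notes: thirty-second note = 1; half note = 16; thirty-second note = 1; sixteenth = 2; a full sixteenth-note triplet (3 notes) (three triplet sixteenths span one eighth) = 4; quarter note = 8; thirty-second note = 1; dotted quarter = 12; whole note = 32.
Altogether 1 + 16 + 1 + 2 + 4 + 8 + 1 + 12 + 32 = 77.
77 ÷ 24 = 3 complete bars with 5 left over.

3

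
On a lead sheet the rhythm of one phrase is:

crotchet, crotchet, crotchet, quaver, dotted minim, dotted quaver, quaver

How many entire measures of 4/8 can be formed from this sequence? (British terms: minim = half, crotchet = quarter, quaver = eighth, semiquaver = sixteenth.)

3

One bar of 4/8 = 8 sixteenth notes.
Convert each value to sixteenth notes: crotchet = 4; crotchet = 4; crotchet = 4; quaver = 2; dotted minim = 12; dotted quaver = 3; quaver = 2.
Sum: 4 + 4 + 4 + 2 + 12 + 3 + 2 = 31.
31 ÷ 8 = 3 complete bars with 7 left over.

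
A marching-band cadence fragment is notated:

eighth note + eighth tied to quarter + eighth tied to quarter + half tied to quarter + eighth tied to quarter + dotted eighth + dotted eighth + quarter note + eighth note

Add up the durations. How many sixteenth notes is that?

44

Each duration in sixteenth notes: eighth note = 2; eighth tied to quarter (eighth + quarter) = 6; eighth tied to quarter (eighth + quarter) = 6; half tied to quarter (half + quarter) = 12; eighth tied to quarter (eighth + quarter) = 6; dotted eighth = 3; dotted eighth = 3; quarter note = 4; eighth note = 2.
Sum: 2 + 6 + 6 + 12 + 6 + 3 + 3 + 4 + 2 = 44 sixteenth notes.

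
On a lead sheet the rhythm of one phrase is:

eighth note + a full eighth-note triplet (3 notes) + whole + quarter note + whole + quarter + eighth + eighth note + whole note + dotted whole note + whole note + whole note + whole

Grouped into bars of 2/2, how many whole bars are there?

8

One bar of 2/2 = 8 eighth notes.
Convert each value to eighth notes: eighth note = 1; a full eighth-note triplet (3 notes) (three triplet eighths span one quarter) = 2; whole = 8; quarter note = 2; whole = 8; quarter = 2; eighth = 1; eighth note = 1; whole note = 8; dotted whole note = 12; whole note = 8; whole note = 8; whole = 8.
Sum: 1 + 2 + 8 + 2 + 8 + 2 + 1 + 1 + 8 + 12 + 8 + 8 + 8 = 69.
69 ÷ 8 = 8 complete bars with 5 left over.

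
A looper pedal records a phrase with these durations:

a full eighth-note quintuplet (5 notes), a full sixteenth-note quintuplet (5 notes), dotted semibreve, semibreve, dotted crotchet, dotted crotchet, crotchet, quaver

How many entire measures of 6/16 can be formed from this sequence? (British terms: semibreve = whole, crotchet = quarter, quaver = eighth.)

One bar of 6/16 = 3 eighth notes.
In eighth notes: a full eighth-note quintuplet (5 notes) (five quintuplet eighths span one half) = 4; a full sixteenth-note quintuplet (5 notes) (five quintuplet sixteenths span one quarter) = 2; dotted semibreve = 12; semibreve = 8; dotted crotchet = 3; dotted crotchet = 3; crotchet = 2; quaver = 1.
Adding: 4 + 2 + 12 + 8 + 3 + 3 + 2 + 1 = 35.
35 ÷ 3 = 11 complete bars with 2 left over.

11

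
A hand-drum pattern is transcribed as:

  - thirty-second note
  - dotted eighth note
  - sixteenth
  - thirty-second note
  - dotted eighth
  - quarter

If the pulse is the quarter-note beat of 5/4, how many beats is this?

One quarter-note beat = 8 thirty-second notes.
Convert each value to thirty-second notes: thirty-second note = 1; dotted eighth note = 6; sixteenth = 2; thirty-second note = 1; dotted eighth = 6; quarter = 8.
Altogether 1 + 6 + 2 + 1 + 6 + 8 = 24.
24 ÷ 8 = 3 beats.

3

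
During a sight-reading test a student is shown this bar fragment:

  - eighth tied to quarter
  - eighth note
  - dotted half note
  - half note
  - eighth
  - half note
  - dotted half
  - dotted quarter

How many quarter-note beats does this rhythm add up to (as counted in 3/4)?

14

One quarter-note beat = 2 eighth notes.
Express everything in eighth notes: eighth tied to quarter (eighth + quarter) = 3; eighth note = 1; dotted half note = 6; half note = 4; eighth = 1; half note = 4; dotted half = 6; dotted quarter = 3.
Sum: 3 + 1 + 6 + 4 + 1 + 4 + 6 + 3 = 28.
28 ÷ 2 = 14 beats.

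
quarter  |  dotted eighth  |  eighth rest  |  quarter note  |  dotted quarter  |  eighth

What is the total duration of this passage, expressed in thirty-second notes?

42

Each duration in thirty-second notes: quarter = 8; dotted eighth = 6; eighth rest = 4; quarter note = 8; dotted quarter = 12; eighth = 4.
Altogether 8 + 6 + 4 + 8 + 12 + 4 = 42 thirty-second notes.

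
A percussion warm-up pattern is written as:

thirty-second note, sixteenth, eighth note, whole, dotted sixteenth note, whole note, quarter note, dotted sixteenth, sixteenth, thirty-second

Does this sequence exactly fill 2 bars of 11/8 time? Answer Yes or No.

Yes

One bar of 11/8 = 44 thirty-second notes, so 2 bars = 88.
Convert each value to thirty-second notes: thirty-second note = 1; sixteenth = 2; eighth note = 4; whole = 32; dotted sixteenth note = 3; whole note = 32; quarter note = 8; dotted sixteenth = 3; sixteenth = 2; thirty-second = 1.
Total: 1 + 2 + 4 + 32 + 3 + 32 + 8 + 3 + 2 + 1 = 88.
88 equals 88, so the answer is Yes.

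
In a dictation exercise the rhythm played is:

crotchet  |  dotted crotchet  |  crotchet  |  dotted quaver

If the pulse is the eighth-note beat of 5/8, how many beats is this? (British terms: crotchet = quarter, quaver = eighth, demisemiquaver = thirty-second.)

One eighth-note beat = 2 sixteenth notes.
Convert each value to sixteenth notes: crotchet = 4; dotted crotchet = 6; crotchet = 4; dotted quaver = 3.
Adding: 4 + 6 + 4 + 3 = 17.
17 ÷ 2 = 8.5 beats.

8.5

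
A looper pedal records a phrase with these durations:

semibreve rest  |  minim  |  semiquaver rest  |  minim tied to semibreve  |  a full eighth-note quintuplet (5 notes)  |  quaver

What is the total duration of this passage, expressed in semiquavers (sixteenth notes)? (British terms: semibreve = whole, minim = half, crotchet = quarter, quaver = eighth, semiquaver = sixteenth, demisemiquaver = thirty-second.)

59

Convert each value to sixteenth notes: semibreve rest = 16; minim = 8; semiquaver rest = 1; minim tied to semibreve (minim + semibreve) = 24; a full eighth-note quintuplet (5 notes) (five quintuplet eighths span one half) = 8; quaver = 2.
Adding: 16 + 8 + 1 + 24 + 8 + 2 = 59 sixteenth notes.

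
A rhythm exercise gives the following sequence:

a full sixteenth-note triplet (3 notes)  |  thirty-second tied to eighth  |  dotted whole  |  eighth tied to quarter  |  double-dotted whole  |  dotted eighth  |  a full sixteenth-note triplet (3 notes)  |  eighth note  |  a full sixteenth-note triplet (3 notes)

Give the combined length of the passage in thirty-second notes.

Each duration in thirty-second notes: a full sixteenth-note triplet (3 notes) (three triplet sixteenths span one eighth) = 4; thirty-second tied to eighth (thirty-second + eighth) = 5; dotted whole = 48; eighth tied to quarter (eighth + quarter) = 12; double-dotted whole = 56; dotted eighth = 6; a full sixteenth-note triplet (3 notes) (three triplet sixteenths span one eighth) = 4; eighth note = 4; a full sixteenth-note triplet (3 notes) (three triplet sixteenths span one eighth) = 4.
Sum: 4 + 5 + 48 + 12 + 56 + 6 + 4 + 4 + 4 = 143 thirty-second notes.

143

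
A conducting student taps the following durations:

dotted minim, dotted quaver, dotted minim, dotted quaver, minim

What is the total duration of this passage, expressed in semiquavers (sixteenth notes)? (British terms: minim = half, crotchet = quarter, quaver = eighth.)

Each duration in sixteenth notes: dotted minim = 12; dotted quaver = 3; dotted minim = 12; dotted quaver = 3; minim = 8.
Total: 12 + 3 + 12 + 3 + 8 = 38 sixteenth notes.

38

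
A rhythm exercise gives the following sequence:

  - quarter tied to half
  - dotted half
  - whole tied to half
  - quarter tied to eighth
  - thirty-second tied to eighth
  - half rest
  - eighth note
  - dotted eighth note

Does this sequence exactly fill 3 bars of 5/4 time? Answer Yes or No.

No

One bar of 5/4 = 40 thirty-second notes, so 3 bars = 120.
Express everything in thirty-second notes: quarter tied to half (quarter + half) = 24; dotted half = 24; whole tied to half (whole + half) = 48; quarter tied to eighth (quarter + eighth) = 12; thirty-second tied to eighth (thirty-second + eighth) = 5; half rest = 16; eighth note = 4; dotted eighth note = 6.
Total: 24 + 24 + 48 + 12 + 5 + 16 + 4 + 6 = 139.
139 exceeds 120, so the answer is No.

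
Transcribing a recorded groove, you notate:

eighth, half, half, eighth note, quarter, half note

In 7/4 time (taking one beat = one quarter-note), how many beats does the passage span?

8

One quarter-note beat = 2 eighth notes.
Working in eighth notes: eighth = 1; half = 4; half = 4; eighth note = 1; quarter = 2; half note = 4.
Total: 1 + 4 + 4 + 1 + 2 + 4 = 16.
16 ÷ 2 = 8 beats.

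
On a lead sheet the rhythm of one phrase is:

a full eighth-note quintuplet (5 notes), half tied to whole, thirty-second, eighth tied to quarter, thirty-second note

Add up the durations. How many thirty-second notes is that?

78

Working in thirty-second notes: a full eighth-note quintuplet (5 notes) (five quintuplet eighths span one half) = 16; half tied to whole (half + whole) = 48; thirty-second = 1; eighth tied to quarter (eighth + quarter) = 12; thirty-second note = 1.
Total: 16 + 48 + 1 + 12 + 1 = 78 thirty-second notes.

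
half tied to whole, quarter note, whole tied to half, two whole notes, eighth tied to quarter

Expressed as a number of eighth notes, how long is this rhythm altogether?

Working in eighth notes: half tied to whole (half + whole) = 12; quarter note = 2; whole tied to half (whole + half) = 12; whole note = 8; whole note = 8; eighth tied to quarter (eighth + quarter) = 3.
Sum: 12 + 2 + 12 + 8 + 8 + 3 = 45 eighth notes.

45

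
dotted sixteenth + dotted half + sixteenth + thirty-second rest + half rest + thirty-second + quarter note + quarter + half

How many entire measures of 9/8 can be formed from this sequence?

2

One bar of 9/8 = 36 thirty-second notes.
Each duration in thirty-second notes: dotted sixteenth = 3; dotted half = 24; sixteenth = 2; thirty-second rest = 1; half rest = 16; thirty-second = 1; quarter note = 8; quarter = 8; half = 16.
Total: 3 + 24 + 2 + 1 + 16 + 1 + 8 + 8 + 16 = 79.
79 ÷ 36 = 2 complete bars with 7 left over.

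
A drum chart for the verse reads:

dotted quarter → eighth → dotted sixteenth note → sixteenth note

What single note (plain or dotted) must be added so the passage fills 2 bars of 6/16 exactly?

2 bars of 6/16 = 24 thirty-second notes.
Each duration in thirty-second notes: dotted quarter = 12; eighth = 4; dotted sixteenth note = 3; sixteenth note = 2.
Sum: 12 + 4 + 3 + 2 = 21.
Remaining: 24 − 21 = 3 thirty-second notes, which is a dotted sixteenth note.

dotted sixteenth note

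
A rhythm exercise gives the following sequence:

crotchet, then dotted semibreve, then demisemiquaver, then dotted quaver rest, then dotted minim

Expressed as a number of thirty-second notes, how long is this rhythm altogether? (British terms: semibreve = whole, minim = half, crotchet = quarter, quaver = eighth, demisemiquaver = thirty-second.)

87

Working in thirty-second notes: crotchet = 8; dotted semibreve = 48; demisemiquaver = 1; dotted quaver rest = 6; dotted minim = 24.
Altogether 8 + 48 + 1 + 6 + 24 = 87 thirty-second notes.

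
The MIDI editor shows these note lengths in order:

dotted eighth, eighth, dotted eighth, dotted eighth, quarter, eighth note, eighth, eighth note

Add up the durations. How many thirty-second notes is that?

Working in thirty-second notes: dotted eighth = 6; eighth = 4; dotted eighth = 6; dotted eighth = 6; quarter = 8; eighth note = 4; eighth = 4; eighth note = 4.
Adding: 6 + 4 + 6 + 6 + 8 + 4 + 4 + 4 = 42 thirty-second notes.

42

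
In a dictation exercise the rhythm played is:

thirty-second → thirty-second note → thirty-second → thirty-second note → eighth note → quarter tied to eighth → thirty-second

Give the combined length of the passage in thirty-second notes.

In thirty-second notes: thirty-second = 1; thirty-second note = 1; thirty-second = 1; thirty-second note = 1; eighth note = 4; quarter tied to eighth (quarter + eighth) = 12; thirty-second = 1.
Total: 1 + 1 + 1 + 1 + 4 + 12 + 1 = 21 thirty-second notes.

21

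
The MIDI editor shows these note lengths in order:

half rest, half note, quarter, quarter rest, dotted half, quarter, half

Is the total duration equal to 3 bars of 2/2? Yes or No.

One bar of 2/2 = 4 quarter notes, so 3 bars = 12.
Each duration in quarter notes: half rest = 2; half note = 2; quarter = 1; quarter rest = 1; dotted half = 3; quarter = 1; half = 2.
Sum: 2 + 2 + 1 + 1 + 3 + 1 + 2 = 12.
12 equals 12, so the answer is Yes.

Yes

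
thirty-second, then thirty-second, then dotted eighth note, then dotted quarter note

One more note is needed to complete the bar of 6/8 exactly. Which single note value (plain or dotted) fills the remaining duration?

eighth note

The bar of 6/8 = 24 thirty-second notes.
Convert each value to thirty-second notes: thirty-second = 1; thirty-second = 1; dotted eighth note = 6; dotted quarter note = 12.
Adding: 1 + 1 + 6 + 12 = 20.
Remaining: 24 − 20 = 4 thirty-second notes, which is a eighth note.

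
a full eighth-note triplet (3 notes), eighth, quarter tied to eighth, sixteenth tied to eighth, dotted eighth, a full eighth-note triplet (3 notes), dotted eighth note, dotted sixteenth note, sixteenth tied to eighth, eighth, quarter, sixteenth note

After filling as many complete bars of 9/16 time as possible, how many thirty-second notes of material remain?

One bar of 9/16 = 18 thirty-second notes.
Working in thirty-second notes: a full eighth-note triplet (3 notes) (three triplet eighths span one quarter) = 8; eighth = 4; quarter tied to eighth (quarter + eighth) = 12; sixteenth tied to eighth (sixteenth + eighth) = 6; dotted eighth = 6; a full eighth-note triplet (3 notes) (three triplet eighths span one quarter) = 8; dotted eighth note = 6; dotted sixteenth note = 3; sixteenth tied to eighth (sixteenth + eighth) = 6; eighth = 4; quarter = 8; sixteenth note = 2.
Sum: 8 + 4 + 12 + 6 + 6 + 8 + 6 + 3 + 6 + 4 + 8 + 2 = 73.
73 ÷ 18 = 4 complete bars with 1 thirty-second note remaining.

1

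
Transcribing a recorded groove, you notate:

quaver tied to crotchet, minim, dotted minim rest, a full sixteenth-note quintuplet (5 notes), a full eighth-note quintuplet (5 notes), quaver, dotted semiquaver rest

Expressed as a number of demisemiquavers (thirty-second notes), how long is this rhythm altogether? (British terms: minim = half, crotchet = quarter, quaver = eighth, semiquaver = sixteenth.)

83

Convert each value to thirty-second notes: quaver tied to crotchet (quaver + crotchet) = 12; minim = 16; dotted minim rest = 24; a full sixteenth-note quintuplet (5 notes) (five quintuplet sixteenths span one quarter) = 8; a full eighth-note quintuplet (5 notes) (five quintuplet eighths span one half) = 16; quaver = 4; dotted semiquaver rest = 3.
Adding: 12 + 16 + 24 + 8 + 16 + 4 + 3 = 83 thirty-second notes.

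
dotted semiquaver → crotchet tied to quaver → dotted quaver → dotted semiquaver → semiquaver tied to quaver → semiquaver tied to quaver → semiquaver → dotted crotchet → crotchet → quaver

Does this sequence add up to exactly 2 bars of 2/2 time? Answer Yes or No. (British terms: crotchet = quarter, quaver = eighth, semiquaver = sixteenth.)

No

One bar of 2/2 = 32 thirty-second notes, so 2 bars = 64.
In thirty-second notes: dotted semiquaver = 3; crotchet tied to quaver (crotchet + quaver) = 12; dotted quaver = 6; dotted semiquaver = 3; semiquaver tied to quaver (semiquaver + quaver) = 6; semiquaver tied to quaver (semiquaver + quaver) = 6; semiquaver = 2; dotted crotchet = 12; crotchet = 8; quaver = 4.
Altogether 3 + 12 + 6 + 3 + 6 + 6 + 2 + 12 + 8 + 4 = 62.
62 falls short of 64, so the answer is No.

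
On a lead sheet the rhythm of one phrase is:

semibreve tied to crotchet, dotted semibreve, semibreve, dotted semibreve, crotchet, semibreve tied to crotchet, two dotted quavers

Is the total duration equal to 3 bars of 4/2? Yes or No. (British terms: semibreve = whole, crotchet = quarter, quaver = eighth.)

No

One bar of 4/2 = 32 sixteenth notes, so 3 bars = 96.
In sixteenth notes: semibreve tied to crotchet (semibreve + crotchet) = 20; dotted semibreve = 24; semibreve = 16; dotted semibreve = 24; crotchet = 4; semibreve tied to crotchet (semibreve + crotchet) = 20; dotted quaver = 3; dotted quaver = 3.
Adding: 20 + 24 + 16 + 24 + 4 + 20 + 3 + 3 = 114.
114 exceeds 96, so the answer is No.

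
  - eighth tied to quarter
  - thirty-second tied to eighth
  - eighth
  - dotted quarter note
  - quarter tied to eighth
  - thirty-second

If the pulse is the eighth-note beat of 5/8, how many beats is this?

One eighth-note beat = 4 thirty-second notes.
Express everything in thirty-second notes: eighth tied to quarter (eighth + quarter) = 12; thirty-second tied to eighth (thirty-second + eighth) = 5; eighth = 4; dotted quarter note = 12; quarter tied to eighth (quarter + eighth) = 12; thirty-second = 1.
Adding: 12 + 5 + 4 + 12 + 12 + 1 = 46.
46 ÷ 4 = 11.5 beats.

11.5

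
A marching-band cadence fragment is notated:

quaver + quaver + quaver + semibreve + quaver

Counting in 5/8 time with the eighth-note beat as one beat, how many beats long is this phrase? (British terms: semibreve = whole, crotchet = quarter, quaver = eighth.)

One eighth-note beat = 2 sixteenth notes.
Express everything in sixteenth notes: quaver = 2; quaver = 2; quaver = 2; semibreve = 16; quaver = 2.
Total: 2 + 2 + 2 + 16 + 2 = 24.
24 ÷ 2 = 12 beats.

12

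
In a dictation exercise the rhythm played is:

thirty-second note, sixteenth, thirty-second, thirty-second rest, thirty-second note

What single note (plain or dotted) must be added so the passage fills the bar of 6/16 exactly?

dotted eighth note

The bar of 6/16 = 12 thirty-second notes.
Working in thirty-second notes: thirty-second note = 1; sixteenth = 2; thirty-second = 1; thirty-second rest = 1; thirty-second note = 1.
Total: 1 + 2 + 1 + 1 + 1 = 6.
Remaining: 12 − 6 = 6 thirty-second notes, which is a dotted eighth note.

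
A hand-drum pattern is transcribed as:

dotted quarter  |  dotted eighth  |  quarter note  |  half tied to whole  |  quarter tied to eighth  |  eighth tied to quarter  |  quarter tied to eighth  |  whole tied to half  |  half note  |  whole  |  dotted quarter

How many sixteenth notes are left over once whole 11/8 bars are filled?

One bar of 11/8 = 22 sixteenth notes.
Express everything in sixteenth notes: dotted quarter = 6; dotted eighth = 3; quarter note = 4; half tied to whole (half + whole) = 24; quarter tied to eighth (quarter + eighth) = 6; eighth tied to quarter (eighth + quarter) = 6; quarter tied to eighth (quarter + eighth) = 6; whole tied to half (whole + half) = 24; half note = 8; whole = 16; dotted quarter = 6.
Sum: 6 + 3 + 4 + 24 + 6 + 6 + 6 + 24 + 8 + 16 + 6 = 109.
109 ÷ 22 = 4 complete bars with 21 sixteenth notes remaining.

21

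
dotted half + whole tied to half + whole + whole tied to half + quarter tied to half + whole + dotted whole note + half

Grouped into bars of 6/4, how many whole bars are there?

5

One bar of 6/4 = 6 quarter notes.
In quarter notes: dotted half = 3; whole tied to half (whole + half) = 6; whole = 4; whole tied to half (whole + half) = 6; quarter tied to half (quarter + half) = 3; whole = 4; dotted whole note = 6; half = 2.
Total: 3 + 6 + 4 + 6 + 3 + 4 + 6 + 2 = 34.
34 ÷ 6 = 5 complete bars with 4 left over.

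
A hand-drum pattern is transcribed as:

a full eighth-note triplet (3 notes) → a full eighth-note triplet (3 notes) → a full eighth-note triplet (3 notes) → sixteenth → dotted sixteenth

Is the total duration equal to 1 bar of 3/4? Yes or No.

No

One bar of 3/4 = 24 thirty-second notes.
Working in thirty-second notes: a full eighth-note triplet (3 notes) (three triplet eighths span one quarter) = 8; a full eighth-note triplet (3 notes) (three triplet eighths span one quarter) = 8; a full eighth-note triplet (3 notes) (three triplet eighths span one quarter) = 8; sixteenth = 2; dotted sixteenth = 3.
Adding: 8 + 8 + 8 + 2 + 3 = 29.
29 exceeds 24, so the answer is No.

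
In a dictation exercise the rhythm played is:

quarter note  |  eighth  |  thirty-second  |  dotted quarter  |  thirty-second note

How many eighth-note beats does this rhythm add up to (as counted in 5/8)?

One eighth-note beat = 4 thirty-second notes.
Working in thirty-second notes: quarter note = 8; eighth = 4; thirty-second = 1; dotted quarter = 12; thirty-second note = 1.
Total: 8 + 4 + 1 + 12 + 1 = 26.
26 ÷ 4 = 6.5 beats.

6.5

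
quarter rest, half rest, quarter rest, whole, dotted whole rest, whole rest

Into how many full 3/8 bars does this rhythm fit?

One bar of 3/8 = 3 eighth notes.
Working in eighth notes: quarter rest = 2; half rest = 4; quarter rest = 2; whole = 8; dotted whole rest = 12; whole rest = 8.
Altogether 2 + 4 + 2 + 8 + 12 + 8 = 36.
36 ÷ 3 = 12 complete bars with 0 left over.

12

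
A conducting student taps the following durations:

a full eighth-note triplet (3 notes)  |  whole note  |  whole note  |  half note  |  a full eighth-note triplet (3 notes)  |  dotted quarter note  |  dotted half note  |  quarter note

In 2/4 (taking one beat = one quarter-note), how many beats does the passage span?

17.5

One quarter-note beat = 2 eighth notes.
Each duration in eighth notes: a full eighth-note triplet (3 notes) (three triplet eighths span one quarter) = 2; whole note = 8; whole note = 8; half note = 4; a full eighth-note triplet (3 notes) (three triplet eighths span one quarter) = 2; dotted quarter note = 3; dotted half note = 6; quarter note = 2.
Sum: 2 + 8 + 8 + 4 + 2 + 3 + 6 + 2 = 35.
35 ÷ 2 = 17.5 beats.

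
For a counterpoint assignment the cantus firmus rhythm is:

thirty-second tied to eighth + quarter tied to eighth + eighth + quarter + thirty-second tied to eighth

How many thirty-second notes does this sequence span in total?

Working in thirty-second notes: thirty-second tied to eighth (thirty-second + eighth) = 5; quarter tied to eighth (quarter + eighth) = 12; eighth = 4; quarter = 8; thirty-second tied to eighth (thirty-second + eighth) = 5.
Total: 5 + 12 + 4 + 8 + 5 = 34 thirty-second notes.

34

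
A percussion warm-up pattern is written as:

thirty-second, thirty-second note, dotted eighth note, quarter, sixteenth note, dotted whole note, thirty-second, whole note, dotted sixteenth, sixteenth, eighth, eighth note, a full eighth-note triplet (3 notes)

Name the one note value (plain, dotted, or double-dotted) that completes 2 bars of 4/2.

2 bars of 4/2 = 128 thirty-second notes.
Working in thirty-second notes: thirty-second = 1; thirty-second note = 1; dotted eighth note = 6; quarter = 8; sixteenth note = 2; dotted whole note = 48; thirty-second = 1; whole note = 32; dotted sixteenth = 3; sixteenth = 2; eighth = 4; eighth note = 4; a full eighth-note triplet (3 notes) (three triplet eighths span one quarter) = 8.
Total: 1 + 1 + 6 + 8 + 2 + 48 + 1 + 32 + 3 + 2 + 4 + 4 + 8 = 120.
Remaining: 128 − 120 = 8 thirty-second notes, which is a quarter note.

quarter note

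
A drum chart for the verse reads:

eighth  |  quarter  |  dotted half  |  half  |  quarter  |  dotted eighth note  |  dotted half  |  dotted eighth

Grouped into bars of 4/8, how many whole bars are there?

6

One bar of 4/8 = 8 sixteenth notes.
Express everything in sixteenth notes: eighth = 2; quarter = 4; dotted half = 12; half = 8; quarter = 4; dotted eighth note = 3; dotted half = 12; dotted eighth = 3.
Sum: 2 + 4 + 12 + 8 + 4 + 3 + 12 + 3 = 48.
48 ÷ 8 = 6 complete bars with 0 left over.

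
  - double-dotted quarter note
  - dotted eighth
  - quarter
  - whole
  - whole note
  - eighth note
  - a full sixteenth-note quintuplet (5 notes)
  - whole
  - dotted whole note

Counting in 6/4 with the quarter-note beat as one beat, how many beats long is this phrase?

23

One quarter-note beat = 4 sixteenth notes.
Convert each value to sixteenth notes: double-dotted quarter note = 7; dotted eighth = 3; quarter = 4; whole = 16; whole note = 16; eighth note = 2; a full sixteenth-note quintuplet (5 notes) (five quintuplet sixteenths span one quarter) = 4; whole = 16; dotted whole note = 24.
Altogether 7 + 3 + 4 + 16 + 16 + 2 + 4 + 16 + 24 = 92.
92 ÷ 4 = 23 beats.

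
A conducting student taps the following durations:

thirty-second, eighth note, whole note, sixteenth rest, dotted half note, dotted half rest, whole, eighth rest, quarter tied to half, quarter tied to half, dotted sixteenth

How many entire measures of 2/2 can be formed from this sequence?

One bar of 2/2 = 32 thirty-second notes.
Express everything in thirty-second notes: thirty-second = 1; eighth note = 4; whole note = 32; sixteenth rest = 2; dotted half note = 24; dotted half rest = 24; whole = 32; eighth rest = 4; quarter tied to half (quarter + half) = 24; quarter tied to half (quarter + half) = 24; dotted sixteenth = 3.
Adding: 1 + 4 + 32 + 2 + 24 + 24 + 32 + 4 + 24 + 24 + 3 = 174.
174 ÷ 32 = 5 complete bars with 14 left over.

5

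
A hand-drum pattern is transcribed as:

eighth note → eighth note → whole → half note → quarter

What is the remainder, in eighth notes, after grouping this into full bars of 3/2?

4

One bar of 3/2 = 12 eighth notes.
Each duration in eighth notes: eighth note = 1; eighth note = 1; whole = 8; half note = 4; quarter = 2.
Sum: 1 + 1 + 8 + 4 + 2 = 16.
16 ÷ 12 = 1 complete bar with 4 eighth notes remaining.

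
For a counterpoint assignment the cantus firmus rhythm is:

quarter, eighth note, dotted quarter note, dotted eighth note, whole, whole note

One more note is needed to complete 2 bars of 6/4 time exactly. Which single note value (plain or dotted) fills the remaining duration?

sixteenth note

2 bars of 6/4 = 48 sixteenth notes.
Working in sixteenth notes: quarter = 4; eighth note = 2; dotted quarter note = 6; dotted eighth note = 3; whole = 16; whole note = 16.
Altogether 4 + 2 + 6 + 3 + 16 + 16 = 47.
Remaining: 48 − 47 = 1 sixteenth note, which is a sixteenth note.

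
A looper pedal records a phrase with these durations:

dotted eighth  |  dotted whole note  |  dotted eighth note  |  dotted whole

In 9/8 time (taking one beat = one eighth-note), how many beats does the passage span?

One eighth-note beat = 2 sixteenth notes.
Each duration in sixteenth notes: dotted eighth = 3; dotted whole note = 24; dotted eighth note = 3; dotted whole = 24.
Adding: 3 + 24 + 3 + 24 = 54.
54 ÷ 2 = 27 beats.

27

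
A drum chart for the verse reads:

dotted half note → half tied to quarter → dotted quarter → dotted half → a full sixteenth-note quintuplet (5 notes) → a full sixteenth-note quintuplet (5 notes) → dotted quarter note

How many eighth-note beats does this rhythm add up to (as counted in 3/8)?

One eighth-note beat = 2 sixteenth notes.
Express everything in sixteenth notes: dotted half note = 12; half tied to quarter (half + quarter) = 12; dotted quarter = 6; dotted half = 12; a full sixteenth-note quintuplet (5 notes) (five quintuplet sixteenths span one quarter) = 4; a full sixteenth-note quintuplet (5 notes) (five quintuplet sixteenths span one quarter) = 4; dotted quarter note = 6.
Altogether 12 + 12 + 6 + 12 + 4 + 4 + 6 = 56.
56 ÷ 2 = 28 beats.

28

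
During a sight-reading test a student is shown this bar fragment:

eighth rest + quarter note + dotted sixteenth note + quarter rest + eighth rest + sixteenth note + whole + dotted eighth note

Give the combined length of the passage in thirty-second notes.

Each duration in thirty-second notes: eighth rest = 4; quarter note = 8; dotted sixteenth note = 3; quarter rest = 8; eighth rest = 4; sixteenth note = 2; whole = 32; dotted eighth note = 6.
Sum: 4 + 8 + 3 + 8 + 4 + 2 + 32 + 6 = 67 thirty-second notes.

67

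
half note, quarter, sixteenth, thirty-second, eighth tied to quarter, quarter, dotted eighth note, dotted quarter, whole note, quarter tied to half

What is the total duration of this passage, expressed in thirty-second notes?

121

Convert each value to thirty-second notes: half note = 16; quarter = 8; sixteenth = 2; thirty-second = 1; eighth tied to quarter (eighth + quarter) = 12; quarter = 8; dotted eighth note = 6; dotted quarter = 12; whole note = 32; quarter tied to half (quarter + half) = 24.
Sum: 16 + 8 + 2 + 1 + 12 + 8 + 6 + 12 + 32 + 24 = 121 thirty-second notes.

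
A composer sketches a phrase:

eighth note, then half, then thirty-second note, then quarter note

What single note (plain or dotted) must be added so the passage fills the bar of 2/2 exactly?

dotted sixteenth note

The bar of 2/2 = 32 thirty-second notes.
Convert each value to thirty-second notes: eighth note = 4; half = 16; thirty-second note = 1; quarter note = 8.
Sum: 4 + 16 + 1 + 8 = 29.
Remaining: 32 − 29 = 3 thirty-second notes, which is a dotted sixteenth note.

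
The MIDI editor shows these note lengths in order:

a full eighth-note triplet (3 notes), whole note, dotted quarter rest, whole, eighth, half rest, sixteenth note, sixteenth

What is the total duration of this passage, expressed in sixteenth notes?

Working in sixteenth notes: a full eighth-note triplet (3 notes) (three triplet eighths span one quarter) = 4; whole note = 16; dotted quarter rest = 6; whole = 16; eighth = 2; half rest = 8; sixteenth note = 1; sixteenth = 1.
Altogether 4 + 16 + 6 + 16 + 2 + 8 + 1 + 1 = 54 sixteenth notes.

54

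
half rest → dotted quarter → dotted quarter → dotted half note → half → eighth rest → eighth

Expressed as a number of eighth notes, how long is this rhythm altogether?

22

Each duration in eighth notes: half rest = 4; dotted quarter = 3; dotted quarter = 3; dotted half note = 6; half = 4; eighth rest = 1; eighth = 1.
Adding: 4 + 3 + 3 + 6 + 4 + 1 + 1 = 22 eighth notes.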